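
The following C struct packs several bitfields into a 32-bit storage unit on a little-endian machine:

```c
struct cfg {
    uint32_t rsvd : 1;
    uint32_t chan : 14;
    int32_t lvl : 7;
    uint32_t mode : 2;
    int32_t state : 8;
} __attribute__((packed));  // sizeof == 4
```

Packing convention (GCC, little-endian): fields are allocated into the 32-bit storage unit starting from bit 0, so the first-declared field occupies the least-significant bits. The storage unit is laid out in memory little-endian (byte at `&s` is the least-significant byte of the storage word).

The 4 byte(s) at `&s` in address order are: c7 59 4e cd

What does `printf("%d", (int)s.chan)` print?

[0]=0xc7 [1]=0x59 [2]=0x4e [3]=0xcd (little-endian) → word 0xcd4e59c7
rsvd:1 @ bit 0 → (0xcd4e59c7>>0)&0x1 = 0x1
chan:14 @ bit 1 → (0xcd4e59c7>>1)&0x3fff = 0x2ce3  ←
lvl:7 @ bit 15 → (0xcd4e59c7>>15)&0x7f = 0x1c
mode:2 @ bit 22 → (0xcd4e59c7>>22)&0x3 = 0x1
state:8 @ bit 24 → (0xcd4e59c7>>24)&0xff = 0xcd

11491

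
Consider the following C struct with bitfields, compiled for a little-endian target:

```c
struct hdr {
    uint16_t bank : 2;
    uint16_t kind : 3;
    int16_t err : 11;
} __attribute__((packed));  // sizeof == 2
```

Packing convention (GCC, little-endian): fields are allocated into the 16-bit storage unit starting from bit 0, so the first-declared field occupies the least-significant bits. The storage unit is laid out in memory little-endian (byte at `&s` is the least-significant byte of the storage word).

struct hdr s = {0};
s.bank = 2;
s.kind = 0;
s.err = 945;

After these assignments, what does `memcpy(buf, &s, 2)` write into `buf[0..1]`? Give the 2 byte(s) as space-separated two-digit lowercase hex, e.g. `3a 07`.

bank (2b) val=2 bits=0x2 at bit 0: 0x0002
kind (3b) val=0 bits=0x0 at bit 2: 0x0002
err (11b) val=945 bits=0x3b1 at bit 5: 0x7622
word = 0x7622 → little-endian bytes:
  [0]=0x22  [1]=0x76

22 76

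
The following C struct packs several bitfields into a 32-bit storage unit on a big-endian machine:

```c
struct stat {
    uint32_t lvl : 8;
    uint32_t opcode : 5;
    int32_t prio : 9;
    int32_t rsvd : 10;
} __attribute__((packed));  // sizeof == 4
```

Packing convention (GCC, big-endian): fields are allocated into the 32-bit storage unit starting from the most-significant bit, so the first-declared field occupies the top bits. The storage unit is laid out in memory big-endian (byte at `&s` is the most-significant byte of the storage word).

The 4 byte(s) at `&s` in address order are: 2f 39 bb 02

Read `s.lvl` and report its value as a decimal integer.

47

[0]=0x2f [1]=0x39 [2]=0xbb [3]=0x02 (big-endian) → word 0x2f39bb02
lvl:8 @ bit 24 → (0x2f39bb02>>24)&0xff = 0x2f  ←
opcode:5 @ bit 19 → (0x2f39bb02>>19)&0x1f = 0x7
prio:9 @ bit 10 → (0x2f39bb02>>10)&0x1ff = 0x6e
rsvd:10 @ bit 0 → (0x2f39bb02>>0)&0x3ff = 0x302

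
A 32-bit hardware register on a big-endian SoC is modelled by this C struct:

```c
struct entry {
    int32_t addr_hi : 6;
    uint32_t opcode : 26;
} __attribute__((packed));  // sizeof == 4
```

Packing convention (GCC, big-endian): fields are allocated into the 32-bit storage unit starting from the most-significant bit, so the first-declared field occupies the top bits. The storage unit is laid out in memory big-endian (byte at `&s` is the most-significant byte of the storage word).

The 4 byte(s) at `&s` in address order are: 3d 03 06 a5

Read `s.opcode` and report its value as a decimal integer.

[0]=0x3d [1]=0x03 [2]=0x06 [3]=0xa5 (big-endian) → word 0x3d0306a5
addr_hi:6 @ bit 26 → (0x3d0306a5>>26)&0x3f = 0xf
opcode:26 @ bit 0 → (0x3d0306a5>>0)&0x3ffffff = 0x10306a5  ←

16975525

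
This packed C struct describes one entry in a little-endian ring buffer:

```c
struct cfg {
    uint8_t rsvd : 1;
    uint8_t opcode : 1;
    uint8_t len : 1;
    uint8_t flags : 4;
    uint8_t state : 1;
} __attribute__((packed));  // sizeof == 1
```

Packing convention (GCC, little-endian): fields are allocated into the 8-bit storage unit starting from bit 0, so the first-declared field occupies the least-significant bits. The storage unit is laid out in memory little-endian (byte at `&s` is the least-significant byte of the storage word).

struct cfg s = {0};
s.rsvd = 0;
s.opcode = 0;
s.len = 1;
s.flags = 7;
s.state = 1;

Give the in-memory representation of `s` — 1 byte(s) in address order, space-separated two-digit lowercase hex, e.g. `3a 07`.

bc

rsvd:1 = 0 → 0x0 << 0 → word 0x00
opcode:1 = 0 → 0x0 << 1 → word 0x00
len:1 = 1 → 0x1 << 2 → word 0x04
flags:4 = 7 → 0x7 << 3 → word 0x3c
state:1 = 1 → 0x1 << 7 → word 0xbc
word = 0xbc → little-endian bytes:
  [0]=0xbc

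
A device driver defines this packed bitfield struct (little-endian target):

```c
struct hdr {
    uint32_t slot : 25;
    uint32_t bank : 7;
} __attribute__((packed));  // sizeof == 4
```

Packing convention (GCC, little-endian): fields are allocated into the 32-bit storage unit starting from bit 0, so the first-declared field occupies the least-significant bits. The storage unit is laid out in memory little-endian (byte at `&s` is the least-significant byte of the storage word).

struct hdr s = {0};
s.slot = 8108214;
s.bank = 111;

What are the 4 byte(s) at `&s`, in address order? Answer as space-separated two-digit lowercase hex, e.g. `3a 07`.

b6 b8 7b de

slot (25b) val=8108214 bits=0x7bb8b6 at bit 0: 0x007bb8b6
bank (7b) val=111 bits=0x6f at bit 25: 0xde7bb8b6
word = 0xde7bb8b6 → little-endian bytes:
  [0]=0xb6  [1]=0xb8  [2]=0x7b  [3]=0xde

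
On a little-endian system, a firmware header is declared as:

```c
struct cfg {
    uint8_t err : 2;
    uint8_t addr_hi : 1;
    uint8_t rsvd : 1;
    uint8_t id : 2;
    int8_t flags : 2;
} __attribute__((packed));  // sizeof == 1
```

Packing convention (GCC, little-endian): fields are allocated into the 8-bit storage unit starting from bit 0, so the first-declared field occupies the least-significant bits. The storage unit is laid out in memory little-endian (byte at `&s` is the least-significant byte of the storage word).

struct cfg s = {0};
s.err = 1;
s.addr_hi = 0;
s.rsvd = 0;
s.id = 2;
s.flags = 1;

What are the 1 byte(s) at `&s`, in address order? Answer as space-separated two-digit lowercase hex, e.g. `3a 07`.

61

[0+:2] err=1 & 0x3 = 0x1; word=0x01
[2+:1] addr_hi=0 & 0x1 = 0x0; word=0x01
[3+:1] rsvd=0 & 0x1 = 0x0; word=0x01
[4+:2] id=2 & 0x3 = 0x2; word=0x21
[6+:2] flags=1 & 0x3 = 0x1; word=0x61
word = 0x61 → little-endian bytes:
  [0]=0x61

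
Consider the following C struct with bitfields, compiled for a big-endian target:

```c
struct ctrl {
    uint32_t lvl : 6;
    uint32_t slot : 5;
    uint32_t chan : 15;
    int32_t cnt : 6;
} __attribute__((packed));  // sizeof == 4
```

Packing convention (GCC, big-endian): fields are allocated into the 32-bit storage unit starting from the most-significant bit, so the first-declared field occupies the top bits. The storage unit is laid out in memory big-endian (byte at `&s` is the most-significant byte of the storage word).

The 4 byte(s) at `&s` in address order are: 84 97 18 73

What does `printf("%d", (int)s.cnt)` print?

[0]=0x84 [1]=0x97 [2]=0x18 [3]=0x73 (big-endian) → word 0x84971873
lvl [26+:6] = (word>>26) & 0x3f = 33
slot [21+:5] = (word>>21) & 0x1f = 4
chan [6+:15] = (word>>6) & 0x7fff = 23649
cnt [0+:6] = (word>>0) & 0x3f = 51  ←
cnt signed 6b, MSB=1: 51 - 64 = -13

-13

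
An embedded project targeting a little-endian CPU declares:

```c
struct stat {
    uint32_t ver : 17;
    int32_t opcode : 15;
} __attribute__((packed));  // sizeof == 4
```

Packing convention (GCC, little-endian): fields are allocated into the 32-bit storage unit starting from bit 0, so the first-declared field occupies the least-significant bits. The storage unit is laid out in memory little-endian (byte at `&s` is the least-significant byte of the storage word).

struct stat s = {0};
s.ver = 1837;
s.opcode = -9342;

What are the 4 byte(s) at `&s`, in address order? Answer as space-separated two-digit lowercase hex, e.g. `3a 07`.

ver (17b) val=1837 bits=0x72d at bit 0: 0x0000072d
opcode (15b) val=-9342 bits=0x5b82 at bit 17: 0xb704072d
word = 0xb704072d → little-endian bytes:
  [0]=0x2d  [1]=0x07  [2]=0x04  [3]=0xb7

2d 07 04 b7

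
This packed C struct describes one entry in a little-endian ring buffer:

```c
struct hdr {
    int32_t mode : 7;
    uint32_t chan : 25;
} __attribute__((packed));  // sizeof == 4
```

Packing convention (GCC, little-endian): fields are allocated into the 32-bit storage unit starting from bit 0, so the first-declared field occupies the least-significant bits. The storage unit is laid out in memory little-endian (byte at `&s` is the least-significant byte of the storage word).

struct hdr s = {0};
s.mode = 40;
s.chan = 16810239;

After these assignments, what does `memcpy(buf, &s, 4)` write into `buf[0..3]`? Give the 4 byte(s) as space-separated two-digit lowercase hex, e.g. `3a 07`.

mode:7 = 40 → 0x28 << 0 → word 0x00000028
chan:25 = 16810239 → 0x10080ff << 7 → word 0x80407fa8
word = 0x80407fa8 → little-endian bytes:
  [0]=0xa8  [1]=0x7f  [2]=0x40  [3]=0x80

a8 7f 40 80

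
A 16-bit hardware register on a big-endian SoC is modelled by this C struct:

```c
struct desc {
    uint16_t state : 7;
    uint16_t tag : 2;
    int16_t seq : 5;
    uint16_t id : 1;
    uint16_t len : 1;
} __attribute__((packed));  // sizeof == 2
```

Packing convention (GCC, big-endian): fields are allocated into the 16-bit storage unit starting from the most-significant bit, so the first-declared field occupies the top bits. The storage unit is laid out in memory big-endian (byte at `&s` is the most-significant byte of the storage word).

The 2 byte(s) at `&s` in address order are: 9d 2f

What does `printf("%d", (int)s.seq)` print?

[0]=0x9d [1]=0x2f (big-endian) → word 0x9d2f
state [9+:7] = (word>>9) & 0x7f = 78
tag [7+:2] = (word>>7) & 0x3 = 2
seq [2+:5] = (word>>2) & 0x1f = 11  ←
id [1+:1] = (word>>1) & 0x1 = 1
len [0+:1] = (word>>0) & 0x1 = 1
seq signed 5b, MSB=0: value = 11

11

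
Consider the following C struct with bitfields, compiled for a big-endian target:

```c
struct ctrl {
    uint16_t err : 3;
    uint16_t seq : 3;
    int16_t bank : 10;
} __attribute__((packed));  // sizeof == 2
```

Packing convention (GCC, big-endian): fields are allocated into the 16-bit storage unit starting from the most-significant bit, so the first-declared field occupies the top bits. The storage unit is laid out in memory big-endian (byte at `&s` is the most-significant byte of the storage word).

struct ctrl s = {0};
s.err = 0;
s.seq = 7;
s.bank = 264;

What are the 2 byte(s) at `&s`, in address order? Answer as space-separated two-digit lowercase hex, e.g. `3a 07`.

err:3 = 0 → 0x0 << 13 → word 0x0000
seq:3 = 7 → 0x7 << 10 → word 0x1c00
bank:10 = 264 → 0x108 << 0 → word 0x1d08
word = 0x1d08 → big-endian bytes:
  [0]=0x1d  [1]=0x08

1d 08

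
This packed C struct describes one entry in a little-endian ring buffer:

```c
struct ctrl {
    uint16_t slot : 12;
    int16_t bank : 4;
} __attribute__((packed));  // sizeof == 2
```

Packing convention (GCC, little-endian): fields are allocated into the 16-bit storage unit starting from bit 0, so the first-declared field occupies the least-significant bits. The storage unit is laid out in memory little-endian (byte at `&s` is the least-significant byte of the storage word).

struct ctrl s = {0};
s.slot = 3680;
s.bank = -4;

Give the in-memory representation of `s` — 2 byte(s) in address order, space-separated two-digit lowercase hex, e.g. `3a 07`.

60 ce

slot:12 = 3680 → 0xe60 << 0 → word 0x0e60
bank:4 = -4 → 0xc << 12 → word 0xce60
word = 0xce60 → little-endian bytes:
  [0]=0x60  [1]=0xce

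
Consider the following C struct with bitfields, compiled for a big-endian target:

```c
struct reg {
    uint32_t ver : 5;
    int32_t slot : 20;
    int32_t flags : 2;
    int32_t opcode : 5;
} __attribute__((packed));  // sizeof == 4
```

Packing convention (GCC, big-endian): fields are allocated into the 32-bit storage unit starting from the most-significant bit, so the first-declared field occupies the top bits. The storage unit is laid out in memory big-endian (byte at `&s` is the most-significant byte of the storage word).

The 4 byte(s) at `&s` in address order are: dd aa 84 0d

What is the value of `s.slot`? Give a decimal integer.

-305912

[0]=0xdd [1]=0xaa [2]=0x84 [3]=0x0d (big-endian) → word 0xddaa840d
ver [27+:5] = (word>>27) & 0x1f = 27
slot [7+:20] = (word>>7) & 0xfffff = 742664  ←
flags [5+:2] = (word>>5) & 0x3 = 0
opcode [0+:5] = (word>>0) & 0x1f = 13
slot signed 20b, MSB=1: 742664 - 1048576 = -305912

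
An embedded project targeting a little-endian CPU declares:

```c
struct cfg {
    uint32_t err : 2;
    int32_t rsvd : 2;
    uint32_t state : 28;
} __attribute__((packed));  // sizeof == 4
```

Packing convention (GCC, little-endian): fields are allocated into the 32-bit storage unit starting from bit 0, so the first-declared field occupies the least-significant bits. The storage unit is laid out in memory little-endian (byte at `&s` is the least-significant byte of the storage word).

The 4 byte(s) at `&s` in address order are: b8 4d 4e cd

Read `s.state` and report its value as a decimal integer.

[0]=0xb8 [1]=0x4d [2]=0x4e [3]=0xcd (little-endian) → word 0xcd4e4db8
err [0+:2] = (word>>0) & 0x3 = 0
rsvd [2+:2] = (word>>2) & 0x3 = 2
state [4+:28] = (word>>4) & 0xfffffff = 215278811  ←

215278811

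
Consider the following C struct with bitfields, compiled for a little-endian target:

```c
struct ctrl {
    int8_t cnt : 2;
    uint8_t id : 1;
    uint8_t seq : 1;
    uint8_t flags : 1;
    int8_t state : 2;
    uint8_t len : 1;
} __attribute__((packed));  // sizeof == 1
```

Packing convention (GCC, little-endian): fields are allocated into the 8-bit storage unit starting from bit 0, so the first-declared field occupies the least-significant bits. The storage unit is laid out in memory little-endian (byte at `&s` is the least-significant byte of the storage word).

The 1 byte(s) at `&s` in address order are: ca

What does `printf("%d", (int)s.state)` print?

[0]=0xca (little-endian) → word 0xca
cnt:2 @ bit 0 → (0xca>>0)&0x3 = 0x2
id:1 @ bit 2 → (0xca>>2)&0x1 = 0x0
seq:1 @ bit 3 → (0xca>>3)&0x1 = 0x1
flags:1 @ bit 4 → (0xca>>4)&0x1 = 0x0
state:2 @ bit 5 → (0xca>>5)&0x3 = 0x2  ←
len:1 @ bit 7 → (0xca>>7)&0x1 = 0x1
state signed 2b, MSB=1: 2 - 4 = -2

-2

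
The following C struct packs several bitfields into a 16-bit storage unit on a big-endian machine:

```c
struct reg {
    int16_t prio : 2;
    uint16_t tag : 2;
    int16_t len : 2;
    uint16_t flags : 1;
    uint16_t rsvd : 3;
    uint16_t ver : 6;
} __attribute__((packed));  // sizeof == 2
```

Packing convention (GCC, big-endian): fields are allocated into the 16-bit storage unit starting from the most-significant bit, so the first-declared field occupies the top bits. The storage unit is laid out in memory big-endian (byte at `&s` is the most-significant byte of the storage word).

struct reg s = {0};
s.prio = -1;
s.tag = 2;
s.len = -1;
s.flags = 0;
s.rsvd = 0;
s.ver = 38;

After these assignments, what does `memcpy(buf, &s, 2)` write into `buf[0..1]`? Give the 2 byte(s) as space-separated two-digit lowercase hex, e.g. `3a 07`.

ec 26

prio:2 = -1 → 0x3 << 14 → word 0xc000
tag:2 = 2 → 0x2 << 12 → word 0xe000
len:2 = -1 → 0x3 << 10 → word 0xec00
flags:1 = 0 → 0x0 << 9 → word 0xec00
rsvd:3 = 0 → 0x0 << 6 → word 0xec00
ver:6 = 38 → 0x26 << 0 → word 0xec26
word = 0xec26 → big-endian bytes:
  [0]=0xec  [1]=0x26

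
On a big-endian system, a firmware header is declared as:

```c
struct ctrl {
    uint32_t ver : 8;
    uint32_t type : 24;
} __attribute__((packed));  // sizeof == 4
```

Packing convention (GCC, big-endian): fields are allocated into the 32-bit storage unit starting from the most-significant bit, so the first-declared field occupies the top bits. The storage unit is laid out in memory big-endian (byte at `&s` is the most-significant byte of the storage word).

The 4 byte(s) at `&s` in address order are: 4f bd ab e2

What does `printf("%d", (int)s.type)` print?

[0]=0x4f [1]=0xbd [2]=0xab [3]=0xe2 (big-endian) → word 0x4fbdabe2
ver:8 @ bit 24 → (0x4fbdabe2>>24)&0xff = 0x4f
type:24 @ bit 0 → (0x4fbdabe2>>0)&0xffffff = 0xbdabe2  ←

12430306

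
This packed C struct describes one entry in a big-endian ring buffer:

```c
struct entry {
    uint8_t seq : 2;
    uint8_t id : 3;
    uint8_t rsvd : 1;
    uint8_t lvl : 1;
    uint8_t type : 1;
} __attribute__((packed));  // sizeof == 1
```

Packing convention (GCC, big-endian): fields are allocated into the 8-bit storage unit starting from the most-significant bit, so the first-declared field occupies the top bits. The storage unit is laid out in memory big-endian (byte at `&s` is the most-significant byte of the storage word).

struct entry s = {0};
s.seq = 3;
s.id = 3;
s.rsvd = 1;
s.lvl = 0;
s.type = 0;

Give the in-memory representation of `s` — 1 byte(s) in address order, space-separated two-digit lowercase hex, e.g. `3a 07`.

seq:2 = 3 → 0x3 << 6 → word 0xc0
id:3 = 3 → 0x3 << 3 → word 0xd8
rsvd:1 = 1 → 0x1 << 2 → word 0xdc
lvl:1 = 0 → 0x0 << 1 → word 0xdc
type:1 = 0 → 0x0 << 0 → word 0xdc
word = 0xdc → big-endian bytes:
  [0]=0xdc

dc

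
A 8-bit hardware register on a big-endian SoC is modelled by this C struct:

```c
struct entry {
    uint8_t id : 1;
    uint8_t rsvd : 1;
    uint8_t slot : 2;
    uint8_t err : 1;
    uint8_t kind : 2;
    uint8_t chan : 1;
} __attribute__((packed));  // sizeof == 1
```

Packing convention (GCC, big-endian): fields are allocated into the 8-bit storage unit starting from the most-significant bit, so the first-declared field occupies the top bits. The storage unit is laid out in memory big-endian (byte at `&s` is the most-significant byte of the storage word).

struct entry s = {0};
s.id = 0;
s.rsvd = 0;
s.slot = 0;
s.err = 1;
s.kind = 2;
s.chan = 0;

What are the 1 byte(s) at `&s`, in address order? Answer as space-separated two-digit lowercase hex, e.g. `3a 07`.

0c

id (1b) val=0 bits=0x0 at bit 7: 0x00
rsvd (1b) val=0 bits=0x0 at bit 6: 0x00
slot (2b) val=0 bits=0x0 at bit 4: 0x00
err (1b) val=1 bits=0x1 at bit 3: 0x08
kind (2b) val=2 bits=0x2 at bit 1: 0x0c
chan (1b) val=0 bits=0x0 at bit 0: 0x0c
word = 0x0c → big-endian bytes:
  [0]=0x0c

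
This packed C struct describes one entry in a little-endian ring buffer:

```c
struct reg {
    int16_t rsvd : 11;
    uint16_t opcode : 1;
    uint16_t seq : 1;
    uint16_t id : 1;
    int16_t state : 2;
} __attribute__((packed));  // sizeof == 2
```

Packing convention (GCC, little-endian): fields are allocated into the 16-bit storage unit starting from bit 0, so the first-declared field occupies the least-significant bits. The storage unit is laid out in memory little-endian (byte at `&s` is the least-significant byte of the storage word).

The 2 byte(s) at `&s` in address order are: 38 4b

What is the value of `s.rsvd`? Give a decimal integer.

[0]=0x38 [1]=0x4b (little-endian) → word 0x4b38
rsvd [0+:11] = (word>>0) & 0x7ff = 824  ←
opcode [11+:1] = (word>>11) & 0x1 = 1
seq [12+:1] = (word>>12) & 0x1 = 0
id [13+:1] = (word>>13) & 0x1 = 0
state [14+:2] = (word>>14) & 0x3 = 1
rsvd signed 11b, MSB=0: value = 824

824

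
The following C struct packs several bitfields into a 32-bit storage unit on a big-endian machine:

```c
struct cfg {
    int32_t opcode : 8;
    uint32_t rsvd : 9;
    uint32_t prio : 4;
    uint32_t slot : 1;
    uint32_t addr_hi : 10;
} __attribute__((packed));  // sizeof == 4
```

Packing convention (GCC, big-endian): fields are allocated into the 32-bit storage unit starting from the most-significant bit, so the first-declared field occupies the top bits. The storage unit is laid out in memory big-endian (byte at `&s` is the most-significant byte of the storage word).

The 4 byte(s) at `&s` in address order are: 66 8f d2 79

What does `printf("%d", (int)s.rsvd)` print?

287

[0]=0x66 [1]=0x8f [2]=0xd2 [3]=0x79 (big-endian) → word 0x668fd279
opcode:8 @ bit 24 → (0x668fd279>>24)&0xff = 0x66
rsvd:9 @ bit 15 → (0x668fd279>>15)&0x1ff = 0x11f  ←
prio:4 @ bit 11 → (0x668fd279>>11)&0xf = 0xa
slot:1 @ bit 10 → (0x668fd279>>10)&0x1 = 0x0
addr_hi:10 @ bit 0 → (0x668fd279>>0)&0x3ff = 0x279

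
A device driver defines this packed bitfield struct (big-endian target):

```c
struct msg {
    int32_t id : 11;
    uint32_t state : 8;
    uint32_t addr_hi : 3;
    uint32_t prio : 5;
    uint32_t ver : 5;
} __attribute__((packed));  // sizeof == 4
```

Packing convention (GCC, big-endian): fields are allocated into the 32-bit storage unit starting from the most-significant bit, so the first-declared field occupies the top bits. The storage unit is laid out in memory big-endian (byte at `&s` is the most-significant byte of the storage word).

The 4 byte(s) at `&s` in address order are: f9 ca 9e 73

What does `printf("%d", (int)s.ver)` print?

19

[0]=0xf9 [1]=0xca [2]=0x9e [3]=0x73 (big-endian) → word 0xf9ca9e73
id:11 @ bit 21 → (0xf9ca9e73>>21)&0x7ff = 0x7ce
state:8 @ bit 13 → (0xf9ca9e73>>13)&0xff = 0x54
addr_hi:3 @ bit 10 → (0xf9ca9e73>>10)&0x7 = 0x7
prio:5 @ bit 5 → (0xf9ca9e73>>5)&0x1f = 0x13
ver:5 @ bit 0 → (0xf9ca9e73>>0)&0x1f = 0x13  ←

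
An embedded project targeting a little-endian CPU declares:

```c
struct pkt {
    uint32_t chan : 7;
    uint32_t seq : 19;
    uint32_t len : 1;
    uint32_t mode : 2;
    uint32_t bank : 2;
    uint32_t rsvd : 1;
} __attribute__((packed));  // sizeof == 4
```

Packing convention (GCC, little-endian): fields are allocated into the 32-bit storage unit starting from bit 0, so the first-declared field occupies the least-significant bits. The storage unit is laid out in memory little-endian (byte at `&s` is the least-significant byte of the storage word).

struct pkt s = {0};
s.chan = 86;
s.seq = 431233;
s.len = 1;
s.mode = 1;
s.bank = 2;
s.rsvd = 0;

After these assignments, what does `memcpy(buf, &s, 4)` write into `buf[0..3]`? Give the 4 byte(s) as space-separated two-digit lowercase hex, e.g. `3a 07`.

chan (7b) val=86 bits=0x56 at bit 0: 0x00000056
seq (19b) val=431233 bits=0x69481 at bit 7: 0x034a40d6
len (1b) val=1 bits=0x1 at bit 26: 0x074a40d6
mode (2b) val=1 bits=0x1 at bit 27: 0x0f4a40d6
bank (2b) val=2 bits=0x2 at bit 29: 0x4f4a40d6
rsvd (1b) val=0 bits=0x0 at bit 31: 0x4f4a40d6
word = 0x4f4a40d6 → little-endian bytes:
  [0]=0xd6  [1]=0x40  [2]=0x4a  [3]=0x4f

d6 40 4a 4f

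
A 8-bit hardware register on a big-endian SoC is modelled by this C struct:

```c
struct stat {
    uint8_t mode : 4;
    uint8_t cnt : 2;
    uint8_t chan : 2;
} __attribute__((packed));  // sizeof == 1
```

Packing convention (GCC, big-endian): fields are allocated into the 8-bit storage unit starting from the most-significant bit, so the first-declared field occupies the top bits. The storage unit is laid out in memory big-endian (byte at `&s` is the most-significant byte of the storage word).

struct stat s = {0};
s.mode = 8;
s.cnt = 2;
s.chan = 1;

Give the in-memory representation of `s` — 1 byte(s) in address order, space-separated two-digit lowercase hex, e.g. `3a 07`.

mode (4b) val=8 bits=0x8 at bit 4: 0x80
cnt (2b) val=2 bits=0x2 at bit 2: 0x88
chan (2b) val=1 bits=0x1 at bit 0: 0x89
word = 0x89 → big-endian bytes:
  [0]=0x89

89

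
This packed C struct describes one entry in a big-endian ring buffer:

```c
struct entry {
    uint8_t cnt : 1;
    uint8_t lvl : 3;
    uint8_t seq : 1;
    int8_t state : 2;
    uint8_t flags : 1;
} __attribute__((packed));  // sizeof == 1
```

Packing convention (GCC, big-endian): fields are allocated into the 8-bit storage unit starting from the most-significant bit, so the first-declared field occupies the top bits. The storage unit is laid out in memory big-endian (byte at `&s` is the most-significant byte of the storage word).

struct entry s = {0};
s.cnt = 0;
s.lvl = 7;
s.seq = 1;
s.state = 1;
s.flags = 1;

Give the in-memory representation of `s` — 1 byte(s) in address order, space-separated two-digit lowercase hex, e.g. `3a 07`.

cnt:1 = 0 → 0x0 << 7 → word 0x00
lvl:3 = 7 → 0x7 << 4 → word 0x70
seq:1 = 1 → 0x1 << 3 → word 0x78
state:2 = 1 → 0x1 << 1 → word 0x7a
flags:1 = 1 → 0x1 << 0 → word 0x7b
word = 0x7b → big-endian bytes:
  [0]=0x7b

7b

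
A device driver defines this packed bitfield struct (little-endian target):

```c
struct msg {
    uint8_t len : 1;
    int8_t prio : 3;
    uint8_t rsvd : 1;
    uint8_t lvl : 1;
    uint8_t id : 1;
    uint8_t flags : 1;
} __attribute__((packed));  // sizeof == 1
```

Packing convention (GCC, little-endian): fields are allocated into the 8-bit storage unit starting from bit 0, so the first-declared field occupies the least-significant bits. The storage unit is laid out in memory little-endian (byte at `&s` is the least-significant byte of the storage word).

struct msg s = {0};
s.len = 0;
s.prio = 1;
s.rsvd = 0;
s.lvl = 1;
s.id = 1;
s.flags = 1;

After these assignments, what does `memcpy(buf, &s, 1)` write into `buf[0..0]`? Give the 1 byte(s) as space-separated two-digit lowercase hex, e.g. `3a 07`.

e2

[0+:1] len=0 & 0x1 = 0x0; word=0x00
[1+:3] prio=1 & 0x7 = 0x1; word=0x02
[4+:1] rsvd=0 & 0x1 = 0x0; word=0x02
[5+:1] lvl=1 & 0x1 = 0x1; word=0x22
[6+:1] id=1 & 0x1 = 0x1; word=0x62
[7+:1] flags=1 & 0x1 = 0x1; word=0xe2
word = 0xe2 → little-endian bytes:
  [0]=0xe2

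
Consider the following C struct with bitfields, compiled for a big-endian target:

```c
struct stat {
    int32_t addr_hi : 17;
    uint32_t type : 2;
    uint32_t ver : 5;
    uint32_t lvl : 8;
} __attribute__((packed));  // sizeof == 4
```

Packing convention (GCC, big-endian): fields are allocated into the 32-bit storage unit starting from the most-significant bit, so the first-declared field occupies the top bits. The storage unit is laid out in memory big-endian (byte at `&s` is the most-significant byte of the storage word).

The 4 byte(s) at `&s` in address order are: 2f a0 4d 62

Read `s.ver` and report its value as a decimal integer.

[0]=0x2f [1]=0xa0 [2]=0x4d [3]=0x62 (big-endian) → word 0x2fa04d62
addr_hi:17 @ bit 15 → (0x2fa04d62>>15)&0x1ffff = 0x5f40
type:2 @ bit 13 → (0x2fa04d62>>13)&0x3 = 0x2
ver:5 @ bit 8 → (0x2fa04d62>>8)&0x1f = 0xd  ←
lvl:8 @ bit 0 → (0x2fa04d62>>0)&0xff = 0x62

13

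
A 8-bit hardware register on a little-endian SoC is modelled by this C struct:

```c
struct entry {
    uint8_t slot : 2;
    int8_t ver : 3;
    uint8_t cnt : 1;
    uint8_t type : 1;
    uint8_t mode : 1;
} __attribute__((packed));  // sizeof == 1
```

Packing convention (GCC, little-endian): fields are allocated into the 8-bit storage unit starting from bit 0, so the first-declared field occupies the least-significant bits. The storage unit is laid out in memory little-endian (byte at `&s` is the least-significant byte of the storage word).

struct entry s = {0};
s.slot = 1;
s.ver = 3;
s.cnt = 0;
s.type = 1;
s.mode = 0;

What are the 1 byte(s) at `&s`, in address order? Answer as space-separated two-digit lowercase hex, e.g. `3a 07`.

4d

[0+:2] slot=1 & 0x3 = 0x1; word=0x01
[2+:3] ver=3 & 0x7 = 0x3; word=0x0d
[5+:1] cnt=0 & 0x1 = 0x0; word=0x0d
[6+:1] type=1 & 0x1 = 0x1; word=0x4d
[7+:1] mode=0 & 0x1 = 0x0; word=0x4d
word = 0x4d → little-endian bytes:
  [0]=0x4d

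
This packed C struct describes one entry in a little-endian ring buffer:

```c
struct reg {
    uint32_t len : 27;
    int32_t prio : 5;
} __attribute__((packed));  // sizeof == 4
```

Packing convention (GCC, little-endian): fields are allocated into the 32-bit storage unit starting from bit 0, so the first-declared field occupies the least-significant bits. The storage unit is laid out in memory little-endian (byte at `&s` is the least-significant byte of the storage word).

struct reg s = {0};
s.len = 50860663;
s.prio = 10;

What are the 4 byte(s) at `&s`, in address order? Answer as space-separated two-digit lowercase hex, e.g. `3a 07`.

len (27b) val=50860663 bits=0x3081277 at bit 0: 0x03081277
prio (5b) val=10 bits=0xa at bit 27: 0x53081277
word = 0x53081277 → little-endian bytes:
  [0]=0x77  [1]=0x12  [2]=0x08  [3]=0x53

77 12 08 53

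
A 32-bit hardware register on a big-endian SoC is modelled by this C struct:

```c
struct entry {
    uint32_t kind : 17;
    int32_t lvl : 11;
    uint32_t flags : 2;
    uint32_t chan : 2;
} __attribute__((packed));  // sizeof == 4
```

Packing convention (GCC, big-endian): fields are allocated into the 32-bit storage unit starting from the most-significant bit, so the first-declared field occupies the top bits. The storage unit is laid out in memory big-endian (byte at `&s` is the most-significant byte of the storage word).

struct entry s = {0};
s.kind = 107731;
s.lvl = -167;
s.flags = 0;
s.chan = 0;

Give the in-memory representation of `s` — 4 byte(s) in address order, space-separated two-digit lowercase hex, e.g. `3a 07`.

d2 69 f5 90

kind:17 = 107731 → 0x1a4d3 << 15 → word 0xd2698000
lvl:11 = -167 → 0x759 << 4 → word 0xd269f590
flags:2 = 0 → 0x0 << 2 → word 0xd269f590
chan:2 = 0 → 0x0 << 0 → word 0xd269f590
word = 0xd269f590 → big-endian bytes:
  [0]=0xd2  [1]=0x69  [2]=0xf5  [3]=0x90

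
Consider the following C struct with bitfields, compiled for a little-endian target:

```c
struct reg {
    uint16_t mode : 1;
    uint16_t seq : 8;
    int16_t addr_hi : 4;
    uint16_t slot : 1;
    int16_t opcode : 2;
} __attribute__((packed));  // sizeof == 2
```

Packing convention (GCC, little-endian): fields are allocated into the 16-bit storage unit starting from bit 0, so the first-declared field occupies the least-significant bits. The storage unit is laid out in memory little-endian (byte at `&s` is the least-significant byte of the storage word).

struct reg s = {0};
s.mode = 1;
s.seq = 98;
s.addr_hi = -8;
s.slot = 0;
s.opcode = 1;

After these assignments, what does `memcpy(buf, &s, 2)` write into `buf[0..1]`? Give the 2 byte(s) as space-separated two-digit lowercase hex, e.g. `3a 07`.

mode (1b) val=1 bits=0x1 at bit 0: 0x0001
seq (8b) val=98 bits=0x62 at bit 1: 0x00c5
addr_hi (4b) val=-8 bits=0x8 at bit 9: 0x10c5
slot (1b) val=0 bits=0x0 at bit 13: 0x10c5
opcode (2b) val=1 bits=0x1 at bit 14: 0x50c5
word = 0x50c5 → little-endian bytes:
  [0]=0xc5  [1]=0x50

c5 50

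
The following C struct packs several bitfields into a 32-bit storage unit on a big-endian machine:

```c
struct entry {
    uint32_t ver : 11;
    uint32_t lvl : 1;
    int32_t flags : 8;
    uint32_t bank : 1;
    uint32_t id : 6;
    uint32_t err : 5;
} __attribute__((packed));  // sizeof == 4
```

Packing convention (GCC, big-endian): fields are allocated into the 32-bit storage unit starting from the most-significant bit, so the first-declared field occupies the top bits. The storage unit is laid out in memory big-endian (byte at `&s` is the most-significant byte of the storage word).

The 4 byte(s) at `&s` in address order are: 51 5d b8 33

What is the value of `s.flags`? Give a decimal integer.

[0]=0x51 [1]=0x5d [2]=0xb8 [3]=0x33 (big-endian) → word 0x515db833
ver:11 @ bit 21 → (0x515db833>>21)&0x7ff = 0x28a
lvl:1 @ bit 20 → (0x515db833>>20)&0x1 = 0x1
flags:8 @ bit 12 → (0x515db833>>12)&0xff = 0xdb  ←
bank:1 @ bit 11 → (0x515db833>>11)&0x1 = 0x1
id:6 @ bit 5 → (0x515db833>>5)&0x3f = 0x1
err:5 @ bit 0 → (0x515db833>>0)&0x1f = 0x13
flags signed 8b, MSB=1: 219 - 256 = -37

-37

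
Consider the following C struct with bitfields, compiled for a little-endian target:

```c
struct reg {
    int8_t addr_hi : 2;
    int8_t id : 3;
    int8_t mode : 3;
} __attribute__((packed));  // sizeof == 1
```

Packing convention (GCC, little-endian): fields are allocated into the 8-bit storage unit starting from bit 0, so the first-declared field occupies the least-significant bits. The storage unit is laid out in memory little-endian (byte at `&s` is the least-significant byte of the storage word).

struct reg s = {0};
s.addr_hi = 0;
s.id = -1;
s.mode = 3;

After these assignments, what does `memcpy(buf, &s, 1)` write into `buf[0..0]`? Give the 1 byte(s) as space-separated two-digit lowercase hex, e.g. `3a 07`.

addr_hi (2b) val=0 bits=0x0 at bit 0: 0x00
id (3b) val=-1 bits=0x7 at bit 2: 0x1c
mode (3b) val=3 bits=0x3 at bit 5: 0x7c
word = 0x7c → little-endian bytes:
  [0]=0x7c

7c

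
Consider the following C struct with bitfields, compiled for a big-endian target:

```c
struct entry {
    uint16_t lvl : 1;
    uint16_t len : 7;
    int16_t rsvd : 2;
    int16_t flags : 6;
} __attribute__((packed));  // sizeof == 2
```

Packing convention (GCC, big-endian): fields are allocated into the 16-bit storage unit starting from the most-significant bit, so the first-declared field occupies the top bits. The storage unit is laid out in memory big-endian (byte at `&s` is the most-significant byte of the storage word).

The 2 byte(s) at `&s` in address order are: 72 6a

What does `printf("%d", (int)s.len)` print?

[0]=0x72 [1]=0x6a (big-endian) → word 0x726a
lvl:1 @ bit 15 → (0x726a>>15)&0x1 = 0x0
len:7 @ bit 8 → (0x726a>>8)&0x7f = 0x72  ←
rsvd:2 @ bit 6 → (0x726a>>6)&0x3 = 0x1
flags:6 @ bit 0 → (0x726a>>0)&0x3f = 0x2a

114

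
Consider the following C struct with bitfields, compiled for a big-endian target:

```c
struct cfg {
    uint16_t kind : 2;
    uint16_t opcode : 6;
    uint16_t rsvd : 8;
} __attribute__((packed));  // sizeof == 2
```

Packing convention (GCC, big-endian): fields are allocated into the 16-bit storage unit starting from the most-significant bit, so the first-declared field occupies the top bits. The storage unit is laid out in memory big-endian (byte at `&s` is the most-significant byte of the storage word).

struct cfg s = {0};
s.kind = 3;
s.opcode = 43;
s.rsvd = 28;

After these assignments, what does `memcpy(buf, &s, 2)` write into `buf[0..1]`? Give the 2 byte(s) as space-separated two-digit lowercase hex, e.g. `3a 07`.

eb 1c

kind (2b) val=3 bits=0x3 at bit 14: 0xc000
opcode (6b) val=43 bits=0x2b at bit 8: 0xeb00
rsvd (8b) val=28 bits=0x1c at bit 0: 0xeb1c
word = 0xeb1c → big-endian bytes:
  [0]=0xeb  [1]=0x1c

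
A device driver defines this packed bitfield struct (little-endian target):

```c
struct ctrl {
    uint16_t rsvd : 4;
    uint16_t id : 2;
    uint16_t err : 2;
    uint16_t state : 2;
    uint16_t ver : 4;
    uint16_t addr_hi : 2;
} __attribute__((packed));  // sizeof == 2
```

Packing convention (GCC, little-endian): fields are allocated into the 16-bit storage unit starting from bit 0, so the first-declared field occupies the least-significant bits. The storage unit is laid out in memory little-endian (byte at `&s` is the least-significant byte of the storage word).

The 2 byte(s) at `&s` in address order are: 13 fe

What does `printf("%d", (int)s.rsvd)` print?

[0]=0x13 [1]=0xfe (little-endian) → word 0xfe13
rsvd:4 @ bit 0 → (0xfe13>>0)&0xf = 0x3  ←
id:2 @ bit 4 → (0xfe13>>4)&0x3 = 0x1
err:2 @ bit 6 → (0xfe13>>6)&0x3 = 0x0
state:2 @ bit 8 → (0xfe13>>8)&0x3 = 0x2
ver:4 @ bit 10 → (0xfe13>>10)&0xf = 0xf
addr_hi:2 @ bit 14 → (0xfe13>>14)&0x3 = 0x3

3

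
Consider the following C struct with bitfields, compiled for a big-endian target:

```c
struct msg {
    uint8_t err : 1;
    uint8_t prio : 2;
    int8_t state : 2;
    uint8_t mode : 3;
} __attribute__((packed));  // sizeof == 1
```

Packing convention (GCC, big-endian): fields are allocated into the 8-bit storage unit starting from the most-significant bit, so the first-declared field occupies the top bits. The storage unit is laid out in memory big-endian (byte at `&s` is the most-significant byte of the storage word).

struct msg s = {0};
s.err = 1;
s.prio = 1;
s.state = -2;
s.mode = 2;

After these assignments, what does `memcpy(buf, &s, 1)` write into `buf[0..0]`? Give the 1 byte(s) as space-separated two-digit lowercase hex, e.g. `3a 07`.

b2

[7+:1] err=1 & 0x1 = 0x1; word=0x80
[5+:2] prio=1 & 0x3 = 0x1; word=0xa0
[3+:2] state=-2 & 0x3 = 0x2; word=0xb0
[0+:3] mode=2 & 0x7 = 0x2; word=0xb2
word = 0xb2 → big-endian bytes:
  [0]=0xb2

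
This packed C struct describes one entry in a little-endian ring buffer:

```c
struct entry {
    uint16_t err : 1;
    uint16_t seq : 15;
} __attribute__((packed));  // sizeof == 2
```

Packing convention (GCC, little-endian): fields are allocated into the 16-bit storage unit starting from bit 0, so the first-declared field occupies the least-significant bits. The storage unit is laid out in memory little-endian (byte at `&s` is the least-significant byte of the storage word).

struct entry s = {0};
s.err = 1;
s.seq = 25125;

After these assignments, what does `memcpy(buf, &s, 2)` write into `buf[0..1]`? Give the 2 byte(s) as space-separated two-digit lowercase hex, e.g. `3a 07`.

err (1b) val=1 bits=0x1 at bit 0: 0x0001
seq (15b) val=25125 bits=0x6225 at bit 1: 0xc44b
word = 0xc44b → little-endian bytes:
  [0]=0x4b  [1]=0xc4

4b c4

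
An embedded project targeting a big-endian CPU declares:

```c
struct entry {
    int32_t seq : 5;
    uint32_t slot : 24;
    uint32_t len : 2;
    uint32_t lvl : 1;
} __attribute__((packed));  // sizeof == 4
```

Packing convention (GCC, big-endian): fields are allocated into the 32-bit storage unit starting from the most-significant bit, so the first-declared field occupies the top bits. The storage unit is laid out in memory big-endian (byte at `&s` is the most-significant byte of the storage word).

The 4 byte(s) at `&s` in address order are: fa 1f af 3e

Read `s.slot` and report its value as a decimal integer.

[0]=0xfa [1]=0x1f [2]=0xaf [3]=0x3e (big-endian) → word 0xfa1faf3e
seq:5 @ bit 27 → (0xfa1faf3e>>27)&0x1f = 0x1f
slot:24 @ bit 3 → (0xfa1faf3e>>3)&0xffffff = 0x43f5e7  ←
len:2 @ bit 1 → (0xfa1faf3e>>1)&0x3 = 0x3
lvl:1 @ bit 0 → (0xfa1faf3e>>0)&0x1 = 0x0

4453863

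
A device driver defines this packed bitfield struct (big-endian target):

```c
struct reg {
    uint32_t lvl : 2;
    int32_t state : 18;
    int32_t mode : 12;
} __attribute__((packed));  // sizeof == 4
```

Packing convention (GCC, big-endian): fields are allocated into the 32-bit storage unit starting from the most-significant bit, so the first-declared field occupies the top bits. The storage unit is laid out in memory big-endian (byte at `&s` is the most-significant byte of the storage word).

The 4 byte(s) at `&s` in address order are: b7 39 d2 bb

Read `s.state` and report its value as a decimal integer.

[0]=0xb7 [1]=0x39 [2]=0xd2 [3]=0xbb (big-endian) → word 0xb739d2bb
lvl:2 @ bit 30 → (0xb739d2bb>>30)&0x3 = 0x2
state:18 @ bit 12 → (0xb739d2bb>>12)&0x3ffff = 0x3739d  ←
mode:12 @ bit 0 → (0xb739d2bb>>0)&0xfff = 0x2bb
state signed 18b, MSB=1: 226205 - 262144 = -35939

-35939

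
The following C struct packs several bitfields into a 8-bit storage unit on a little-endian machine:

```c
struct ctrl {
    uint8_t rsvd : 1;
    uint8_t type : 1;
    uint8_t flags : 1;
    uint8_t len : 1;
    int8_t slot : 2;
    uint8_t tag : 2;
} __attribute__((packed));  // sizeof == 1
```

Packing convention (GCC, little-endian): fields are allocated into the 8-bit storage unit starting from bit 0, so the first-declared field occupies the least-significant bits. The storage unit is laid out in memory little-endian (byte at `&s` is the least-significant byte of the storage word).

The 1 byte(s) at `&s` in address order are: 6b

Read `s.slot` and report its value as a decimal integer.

[0]=0x6b (little-endian) → word 0x6b
rsvd:1 @ bit 0 → (0x6b>>0)&0x1 = 0x1
type:1 @ bit 1 → (0x6b>>1)&0x1 = 0x1
flags:1 @ bit 2 → (0x6b>>2)&0x1 = 0x0
len:1 @ bit 3 → (0x6b>>3)&0x1 = 0x1
slot:2 @ bit 4 → (0x6b>>4)&0x3 = 0x2  ←
tag:2 @ bit 6 → (0x6b>>6)&0x3 = 0x1
slot signed 2b, MSB=1: 2 - 4 = -2

-2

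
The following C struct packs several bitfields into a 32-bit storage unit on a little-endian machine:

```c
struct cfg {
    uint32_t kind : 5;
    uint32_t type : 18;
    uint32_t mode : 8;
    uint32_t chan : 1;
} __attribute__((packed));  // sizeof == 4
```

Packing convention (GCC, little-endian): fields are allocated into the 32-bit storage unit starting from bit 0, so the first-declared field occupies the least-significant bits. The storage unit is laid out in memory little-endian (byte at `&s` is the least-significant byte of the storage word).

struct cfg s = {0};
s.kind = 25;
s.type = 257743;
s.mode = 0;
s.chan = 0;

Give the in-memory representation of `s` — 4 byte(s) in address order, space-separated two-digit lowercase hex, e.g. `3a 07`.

f9 d9 7d 00

kind (5b) val=25 bits=0x19 at bit 0: 0x00000019
type (18b) val=257743 bits=0x3eecf at bit 5: 0x007dd9f9
mode (8b) val=0 bits=0x0 at bit 23: 0x007dd9f9
chan (1b) val=0 bits=0x0 at bit 31: 0x007dd9f9
word = 0x007dd9f9 → little-endian bytes:
  [0]=0xf9  [1]=0xd9  [2]=0x7d  [3]=0x00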